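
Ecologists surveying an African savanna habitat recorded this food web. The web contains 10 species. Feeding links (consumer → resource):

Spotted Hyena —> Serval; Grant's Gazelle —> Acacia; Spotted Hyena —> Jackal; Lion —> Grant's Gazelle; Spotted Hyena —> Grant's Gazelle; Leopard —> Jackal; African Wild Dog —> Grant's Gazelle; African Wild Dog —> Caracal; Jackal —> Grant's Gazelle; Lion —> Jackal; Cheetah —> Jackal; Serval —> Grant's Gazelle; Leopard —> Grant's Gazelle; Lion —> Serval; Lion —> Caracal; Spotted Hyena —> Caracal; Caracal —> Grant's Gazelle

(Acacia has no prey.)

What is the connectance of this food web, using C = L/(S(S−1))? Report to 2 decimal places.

C = 0.19

The web has S = 10 species and L = 17 feeding links.
C = L / (S(S−1)) = 17 / 90 = 0.1889 ≈ 0.19.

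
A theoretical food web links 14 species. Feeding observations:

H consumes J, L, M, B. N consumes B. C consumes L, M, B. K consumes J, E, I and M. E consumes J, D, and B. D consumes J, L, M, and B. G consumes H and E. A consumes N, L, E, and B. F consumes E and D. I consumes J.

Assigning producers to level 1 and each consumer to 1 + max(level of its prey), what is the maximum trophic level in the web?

4

Producers (level 1): L, M, B, J.
L → D → E → F gives F level 4.
No species has a prey at level 4, so no species reaches level 5.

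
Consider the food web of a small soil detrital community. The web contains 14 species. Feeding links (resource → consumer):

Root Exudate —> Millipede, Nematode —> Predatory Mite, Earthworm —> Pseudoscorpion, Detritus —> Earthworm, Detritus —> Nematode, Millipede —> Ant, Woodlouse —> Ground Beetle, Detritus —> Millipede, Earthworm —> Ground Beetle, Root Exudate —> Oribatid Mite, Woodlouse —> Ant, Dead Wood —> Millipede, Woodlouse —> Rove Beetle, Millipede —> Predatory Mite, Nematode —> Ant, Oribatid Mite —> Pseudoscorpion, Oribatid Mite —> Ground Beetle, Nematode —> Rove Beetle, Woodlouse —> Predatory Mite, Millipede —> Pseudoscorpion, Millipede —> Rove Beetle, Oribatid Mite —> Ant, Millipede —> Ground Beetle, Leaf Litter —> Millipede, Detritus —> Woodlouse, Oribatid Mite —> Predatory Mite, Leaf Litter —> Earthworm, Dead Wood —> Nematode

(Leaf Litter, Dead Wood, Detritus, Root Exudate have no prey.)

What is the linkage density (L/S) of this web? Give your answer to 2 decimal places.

There are L = 28 links among S = 14 species.
L/S = 28/14 = 2.0000 ≈ 2.00.

L/S = 2.00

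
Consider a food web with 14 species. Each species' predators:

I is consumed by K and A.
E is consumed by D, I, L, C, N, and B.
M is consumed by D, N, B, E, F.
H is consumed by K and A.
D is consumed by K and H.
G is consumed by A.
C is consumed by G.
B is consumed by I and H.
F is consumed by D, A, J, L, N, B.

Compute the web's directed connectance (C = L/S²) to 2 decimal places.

C = 0.14

The web has S = 14 species and L = 27 feeding links.
C = L / S² = 27 / 196 = 0.1378 ≈ 0.14.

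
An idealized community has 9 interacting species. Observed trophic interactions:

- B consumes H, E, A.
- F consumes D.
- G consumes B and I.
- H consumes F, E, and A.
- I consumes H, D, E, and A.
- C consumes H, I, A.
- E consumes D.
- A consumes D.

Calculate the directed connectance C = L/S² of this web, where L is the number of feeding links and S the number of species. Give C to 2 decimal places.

C = 0.22

The web has S = 9 species and L = 18 feeding links.
C = L / S² = 18 / 81 = 0.2222 ≈ 0.22.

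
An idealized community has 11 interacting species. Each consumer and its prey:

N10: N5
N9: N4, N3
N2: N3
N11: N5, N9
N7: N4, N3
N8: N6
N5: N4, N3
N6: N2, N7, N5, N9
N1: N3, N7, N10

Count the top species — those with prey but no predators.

Top species (has prey, but nothing eats it): N11, N8, N1.
Count: 3.

3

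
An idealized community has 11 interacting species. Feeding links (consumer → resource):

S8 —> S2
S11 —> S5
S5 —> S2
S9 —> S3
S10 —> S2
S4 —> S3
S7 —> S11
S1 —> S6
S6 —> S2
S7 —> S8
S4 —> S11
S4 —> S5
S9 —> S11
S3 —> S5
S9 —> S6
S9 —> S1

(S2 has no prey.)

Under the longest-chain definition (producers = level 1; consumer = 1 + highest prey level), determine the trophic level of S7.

Trophic level 4

S2 is a producer → level 1.
S5 eats S2 → level 2.
S11 eats S5 → level 3.
S7 eats S11 (level 3); other prey at levels: S8 2 → level 4.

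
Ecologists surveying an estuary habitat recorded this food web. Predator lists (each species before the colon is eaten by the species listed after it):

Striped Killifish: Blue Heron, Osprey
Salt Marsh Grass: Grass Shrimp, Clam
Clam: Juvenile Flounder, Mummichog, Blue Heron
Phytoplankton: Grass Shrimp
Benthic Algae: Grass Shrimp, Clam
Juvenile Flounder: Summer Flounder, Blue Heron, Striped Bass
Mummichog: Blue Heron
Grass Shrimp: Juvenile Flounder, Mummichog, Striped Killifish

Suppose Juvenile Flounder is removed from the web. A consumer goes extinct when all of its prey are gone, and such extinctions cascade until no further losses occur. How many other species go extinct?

2

Remove Juvenile Flounder.
Round 1: Summer Flounder (all prey gone), Striped Bass (all prey gone) → extinct.
No further losses. Total secondary extinctions: 2.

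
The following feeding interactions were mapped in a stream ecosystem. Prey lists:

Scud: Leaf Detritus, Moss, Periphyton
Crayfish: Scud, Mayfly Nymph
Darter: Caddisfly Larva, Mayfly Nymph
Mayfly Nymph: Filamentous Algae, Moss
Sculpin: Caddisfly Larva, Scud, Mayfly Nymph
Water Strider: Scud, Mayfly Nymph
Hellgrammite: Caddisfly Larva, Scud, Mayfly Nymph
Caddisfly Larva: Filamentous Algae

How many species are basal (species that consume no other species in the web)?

4

Basal species (no prey listed): Filamentous Algae, Leaf Detritus, Moss, Periphyton.
Count: 4.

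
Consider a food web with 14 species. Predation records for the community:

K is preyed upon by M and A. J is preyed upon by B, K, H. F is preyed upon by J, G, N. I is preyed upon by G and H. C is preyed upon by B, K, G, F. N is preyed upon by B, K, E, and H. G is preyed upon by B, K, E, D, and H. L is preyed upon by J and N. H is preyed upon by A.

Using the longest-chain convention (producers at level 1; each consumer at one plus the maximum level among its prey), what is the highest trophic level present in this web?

Producers (level 1): L, I, C.
C → F → G → H → A gives A level 5.
No species has a prey at level 5, so no species reaches level 6.

5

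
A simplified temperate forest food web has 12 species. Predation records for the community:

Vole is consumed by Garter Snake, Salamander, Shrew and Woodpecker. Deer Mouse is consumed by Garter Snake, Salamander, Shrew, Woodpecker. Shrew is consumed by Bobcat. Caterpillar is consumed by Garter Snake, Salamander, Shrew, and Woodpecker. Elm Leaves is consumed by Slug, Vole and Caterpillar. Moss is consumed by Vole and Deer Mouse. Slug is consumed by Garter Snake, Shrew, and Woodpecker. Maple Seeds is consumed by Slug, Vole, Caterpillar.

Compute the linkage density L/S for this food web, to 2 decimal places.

L/S = 2.00

There are L = 24 links among S = 12 species.
L/S = 24/12 = 2.0000 ≈ 2.00.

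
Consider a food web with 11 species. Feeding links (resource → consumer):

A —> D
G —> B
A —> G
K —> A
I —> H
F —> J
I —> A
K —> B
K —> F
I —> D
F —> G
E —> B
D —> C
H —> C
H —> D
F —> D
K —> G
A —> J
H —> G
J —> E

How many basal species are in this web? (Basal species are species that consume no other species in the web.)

2

Basal species (no prey listed): I, K.
Count: 2.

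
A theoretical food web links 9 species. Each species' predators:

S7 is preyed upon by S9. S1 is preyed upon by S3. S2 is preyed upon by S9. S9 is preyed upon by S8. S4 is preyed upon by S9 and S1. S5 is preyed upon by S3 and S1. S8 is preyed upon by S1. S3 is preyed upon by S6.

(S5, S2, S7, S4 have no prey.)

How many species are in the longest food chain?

6 species

One longest chain: S2 → S9 → S8 → S1 → S3 → S6.
It has 6 species and 5 links.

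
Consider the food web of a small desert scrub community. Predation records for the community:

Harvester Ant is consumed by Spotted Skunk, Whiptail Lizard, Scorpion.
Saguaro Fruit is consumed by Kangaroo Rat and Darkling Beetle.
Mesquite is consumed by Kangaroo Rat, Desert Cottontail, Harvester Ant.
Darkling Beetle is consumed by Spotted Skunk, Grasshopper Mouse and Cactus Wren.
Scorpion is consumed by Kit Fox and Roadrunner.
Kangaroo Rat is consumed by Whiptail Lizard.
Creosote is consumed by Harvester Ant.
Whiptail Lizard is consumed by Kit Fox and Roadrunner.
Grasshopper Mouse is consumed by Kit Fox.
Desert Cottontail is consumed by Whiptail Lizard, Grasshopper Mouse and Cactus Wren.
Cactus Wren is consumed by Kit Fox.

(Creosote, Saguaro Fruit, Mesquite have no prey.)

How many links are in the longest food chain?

3 links

One longest chain: Creosote → Harvester Ant → Scorpion → Roadrunner.
It has 4 species and 3 links.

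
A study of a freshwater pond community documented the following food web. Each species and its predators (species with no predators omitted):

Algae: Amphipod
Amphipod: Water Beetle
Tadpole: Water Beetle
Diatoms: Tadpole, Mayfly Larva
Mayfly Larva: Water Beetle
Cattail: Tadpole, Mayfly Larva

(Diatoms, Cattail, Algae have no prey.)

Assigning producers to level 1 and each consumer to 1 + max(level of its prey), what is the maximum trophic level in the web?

3

Producers (level 1): Diatoms, Cattail, Algae.
Diatoms → Tadpole → Water Beetle gives Water Beetle level 3.
No species has a prey at level 3, so no species reaches level 4.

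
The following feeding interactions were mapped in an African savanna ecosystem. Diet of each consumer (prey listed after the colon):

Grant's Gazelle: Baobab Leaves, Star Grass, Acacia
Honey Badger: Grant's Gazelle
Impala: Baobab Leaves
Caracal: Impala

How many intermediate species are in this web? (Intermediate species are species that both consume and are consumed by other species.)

2

Intermediate species (has both prey and predators): Grant's Gazelle, Impala.
Count: 2.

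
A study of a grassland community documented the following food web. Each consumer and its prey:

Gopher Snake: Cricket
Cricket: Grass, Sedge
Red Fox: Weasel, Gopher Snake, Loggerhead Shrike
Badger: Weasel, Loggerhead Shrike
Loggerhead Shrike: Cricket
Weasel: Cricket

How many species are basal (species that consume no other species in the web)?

2

Basal species (no prey listed): Grass, Sedge.
Count: 2.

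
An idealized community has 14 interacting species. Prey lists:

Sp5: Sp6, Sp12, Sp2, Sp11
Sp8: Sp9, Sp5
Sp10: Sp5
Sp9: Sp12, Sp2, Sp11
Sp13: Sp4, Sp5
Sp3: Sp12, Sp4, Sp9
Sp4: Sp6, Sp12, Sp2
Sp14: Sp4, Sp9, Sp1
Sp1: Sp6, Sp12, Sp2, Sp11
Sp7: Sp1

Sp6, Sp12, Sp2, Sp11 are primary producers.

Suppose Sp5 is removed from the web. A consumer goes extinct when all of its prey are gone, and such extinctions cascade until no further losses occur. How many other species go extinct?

1

Remove Sp5.
Round 1: Sp10 (all prey gone) → extinct.
No further losses. Total secondary extinctions: 1.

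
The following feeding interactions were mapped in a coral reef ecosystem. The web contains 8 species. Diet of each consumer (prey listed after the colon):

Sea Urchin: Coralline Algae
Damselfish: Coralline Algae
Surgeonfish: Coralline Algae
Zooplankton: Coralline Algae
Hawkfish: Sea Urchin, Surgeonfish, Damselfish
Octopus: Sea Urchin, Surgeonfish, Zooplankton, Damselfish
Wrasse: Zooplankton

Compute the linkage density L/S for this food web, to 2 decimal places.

L/S = 1.50

There are L = 12 links among S = 8 species.
L/S = 12/8 = 1.5000 ≈ 1.50.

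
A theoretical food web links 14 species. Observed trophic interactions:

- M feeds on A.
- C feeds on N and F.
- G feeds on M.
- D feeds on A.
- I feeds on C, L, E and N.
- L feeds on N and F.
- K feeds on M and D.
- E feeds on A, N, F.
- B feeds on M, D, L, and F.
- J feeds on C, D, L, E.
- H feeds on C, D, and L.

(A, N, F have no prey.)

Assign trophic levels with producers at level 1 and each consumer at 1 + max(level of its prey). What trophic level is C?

Trophic level 2

N is a producer → level 1.
C eats N (level 1); other prey at levels: F 1 → level 2.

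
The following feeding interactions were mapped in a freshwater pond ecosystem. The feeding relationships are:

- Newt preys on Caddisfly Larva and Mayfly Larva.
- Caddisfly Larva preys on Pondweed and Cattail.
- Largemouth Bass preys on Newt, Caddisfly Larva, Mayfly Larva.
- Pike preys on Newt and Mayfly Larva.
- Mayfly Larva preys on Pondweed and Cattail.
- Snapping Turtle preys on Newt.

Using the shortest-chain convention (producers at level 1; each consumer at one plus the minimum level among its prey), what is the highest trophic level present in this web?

Producers (level 1): Pondweed, Cattail.
Following each consumer down to its lowest-level prey: Pondweed → Mayfly Larva → Newt → Snapping Turtle (levels 1 through 4).
All prey of Snapping Turtle (Newt 3) are at level 3 or above, so Snapping Turtle is at level 1 + 3 = 4.
Every consumer has at least one prey at level 3 or below, so none exceeds level 4.

4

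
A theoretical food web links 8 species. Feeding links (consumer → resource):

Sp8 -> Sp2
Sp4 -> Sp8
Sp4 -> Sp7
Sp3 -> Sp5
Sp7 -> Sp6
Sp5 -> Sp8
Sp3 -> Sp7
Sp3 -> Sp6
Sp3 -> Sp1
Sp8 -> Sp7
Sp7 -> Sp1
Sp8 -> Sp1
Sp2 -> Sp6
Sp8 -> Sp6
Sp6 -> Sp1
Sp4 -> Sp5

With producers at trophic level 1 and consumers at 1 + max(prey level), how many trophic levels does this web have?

6

Producers (level 1): Sp1.
Sp1 → Sp6 → Sp7 → Sp8 → Sp5 → Sp4 gives Sp4 level 6.
No species has a prey at level 6, so no species reaches level 7.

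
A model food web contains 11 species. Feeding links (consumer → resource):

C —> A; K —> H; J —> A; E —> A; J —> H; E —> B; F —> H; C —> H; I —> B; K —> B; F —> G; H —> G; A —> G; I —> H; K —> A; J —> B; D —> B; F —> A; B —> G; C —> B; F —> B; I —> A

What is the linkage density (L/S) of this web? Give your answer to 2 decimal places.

There are L = 22 links among S = 11 species.
L/S = 22/11 = 2.0000 ≈ 2.00.

L/S = 2.00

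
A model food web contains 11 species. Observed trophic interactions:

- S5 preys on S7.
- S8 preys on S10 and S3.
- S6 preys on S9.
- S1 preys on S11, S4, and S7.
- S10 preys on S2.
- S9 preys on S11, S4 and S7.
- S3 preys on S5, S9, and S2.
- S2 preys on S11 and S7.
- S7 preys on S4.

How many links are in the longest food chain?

4 links

One longest chain: S4 → S7 → S2 → S10 → S8.
It has 5 species and 4 links.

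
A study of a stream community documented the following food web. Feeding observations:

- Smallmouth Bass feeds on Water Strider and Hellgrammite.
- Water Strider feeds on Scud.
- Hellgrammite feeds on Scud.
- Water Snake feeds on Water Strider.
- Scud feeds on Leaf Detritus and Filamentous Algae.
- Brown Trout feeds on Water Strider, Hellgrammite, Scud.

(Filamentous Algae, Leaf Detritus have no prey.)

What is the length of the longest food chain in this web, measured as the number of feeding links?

3 links

One longest chain: Filamentous Algae → Scud → Water Strider → Brown Trout.
It has 4 species and 3 links.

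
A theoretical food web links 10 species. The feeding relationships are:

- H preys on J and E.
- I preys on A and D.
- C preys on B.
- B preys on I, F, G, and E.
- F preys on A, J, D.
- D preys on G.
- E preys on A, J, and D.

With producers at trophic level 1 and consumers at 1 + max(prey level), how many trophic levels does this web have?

Producers (level 1): G, A, J.
G → D → F → B → C gives C level 5.
No species has a prey at level 5, so no species reaches level 6.

5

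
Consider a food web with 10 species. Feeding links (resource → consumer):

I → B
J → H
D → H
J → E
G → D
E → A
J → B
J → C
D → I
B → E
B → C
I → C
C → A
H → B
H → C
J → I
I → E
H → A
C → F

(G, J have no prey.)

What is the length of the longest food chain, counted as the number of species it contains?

6 species

One longest chain: G → D → H → B → C → F.
It has 6 species and 5 links.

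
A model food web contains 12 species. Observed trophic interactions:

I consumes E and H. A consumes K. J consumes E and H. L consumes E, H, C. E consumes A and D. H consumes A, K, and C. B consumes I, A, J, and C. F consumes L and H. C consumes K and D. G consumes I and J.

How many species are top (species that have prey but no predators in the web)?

3

Top species (has prey, but nothing eats it): F, G, B.
Count: 3.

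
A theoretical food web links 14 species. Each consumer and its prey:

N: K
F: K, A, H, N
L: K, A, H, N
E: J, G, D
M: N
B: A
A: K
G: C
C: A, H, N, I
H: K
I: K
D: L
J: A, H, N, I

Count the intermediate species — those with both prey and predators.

Intermediate species (has both prey and predators): A, H, N, I, C, L, J, G, D.
Count: 9.

9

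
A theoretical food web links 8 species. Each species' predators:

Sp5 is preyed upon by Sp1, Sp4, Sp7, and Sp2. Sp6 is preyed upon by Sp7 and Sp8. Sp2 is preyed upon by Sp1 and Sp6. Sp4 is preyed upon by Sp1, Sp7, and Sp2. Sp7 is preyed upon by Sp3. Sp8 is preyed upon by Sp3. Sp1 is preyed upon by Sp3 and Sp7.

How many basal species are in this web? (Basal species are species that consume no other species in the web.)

1

Basal species (no prey listed): Sp5.
Count: 1.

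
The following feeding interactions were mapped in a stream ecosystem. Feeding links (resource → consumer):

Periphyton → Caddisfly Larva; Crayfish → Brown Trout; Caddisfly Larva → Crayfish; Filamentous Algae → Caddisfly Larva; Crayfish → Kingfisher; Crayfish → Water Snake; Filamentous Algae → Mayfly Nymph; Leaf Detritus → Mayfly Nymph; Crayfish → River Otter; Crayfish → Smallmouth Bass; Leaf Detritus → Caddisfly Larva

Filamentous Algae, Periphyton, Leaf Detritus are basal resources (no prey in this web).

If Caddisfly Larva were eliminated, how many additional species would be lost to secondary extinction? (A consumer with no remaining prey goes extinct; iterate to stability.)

6

Remove Caddisfly Larva.
Round 1: Crayfish (all prey gone) → extinct.
Round 2: Kingfisher (all prey gone), River Otter (all prey gone), Brown Trout (all prey gone), Smallmouth Bass (all prey gone), Water Snake (all prey gone) → extinct.
No further losses. Total secondary extinctions: 6.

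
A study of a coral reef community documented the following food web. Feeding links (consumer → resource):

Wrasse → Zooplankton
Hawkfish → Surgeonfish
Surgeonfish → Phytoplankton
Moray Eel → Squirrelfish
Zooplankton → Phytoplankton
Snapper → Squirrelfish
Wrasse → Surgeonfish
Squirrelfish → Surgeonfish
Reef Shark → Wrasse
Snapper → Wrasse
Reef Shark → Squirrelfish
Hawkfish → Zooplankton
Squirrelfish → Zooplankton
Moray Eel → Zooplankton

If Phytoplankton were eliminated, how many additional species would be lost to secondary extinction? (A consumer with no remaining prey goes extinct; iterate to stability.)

Remove Phytoplankton.
Round 1: Surgeonfish (all prey gone), Zooplankton (all prey gone) → extinct.
Round 2: Squirrelfish (all prey gone), Wrasse (all prey gone), Hawkfish (all prey gone) → extinct.
Round 3: Reef Shark (all prey gone), Moray Eel (all prey gone), Snapper (all prey gone) → extinct.
No further losses. Total secondary extinctions: 8.

8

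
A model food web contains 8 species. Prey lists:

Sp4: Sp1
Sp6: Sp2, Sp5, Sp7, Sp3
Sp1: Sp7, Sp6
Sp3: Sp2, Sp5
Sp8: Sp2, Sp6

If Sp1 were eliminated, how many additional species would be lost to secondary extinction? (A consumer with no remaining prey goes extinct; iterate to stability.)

1

Remove Sp1.
Round 1: Sp4 (all prey gone) → extinct.
No further losses. Total secondary extinctions: 1.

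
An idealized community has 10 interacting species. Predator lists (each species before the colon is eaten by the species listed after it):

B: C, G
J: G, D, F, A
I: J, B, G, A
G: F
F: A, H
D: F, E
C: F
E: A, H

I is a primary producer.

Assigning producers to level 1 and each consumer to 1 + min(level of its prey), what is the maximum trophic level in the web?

4

Producers (level 1): I.
Following each consumer down to its lowest-level prey: I → J → D → E (levels 1 through 4).
All prey of E (D 3) are at level 3 or above, so E is at level 1 + 3 = 4.
Every consumer has at least one prey at level 3 or below, so none exceeds level 4.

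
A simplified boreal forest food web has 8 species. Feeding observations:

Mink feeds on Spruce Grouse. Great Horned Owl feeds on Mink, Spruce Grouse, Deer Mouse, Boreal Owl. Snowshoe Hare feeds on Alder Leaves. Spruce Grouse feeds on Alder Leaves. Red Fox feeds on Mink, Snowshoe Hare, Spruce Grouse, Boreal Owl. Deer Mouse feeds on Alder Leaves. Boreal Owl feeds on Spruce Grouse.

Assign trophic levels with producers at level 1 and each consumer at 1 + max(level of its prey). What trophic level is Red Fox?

Alder Leaves is a producer → level 1.
Spruce Grouse eats Alder Leaves → level 2.
Boreal Owl eats Spruce Grouse → level 3.
Red Fox eats Boreal Owl (level 3); other prey at levels: Snowshoe Hare 2, Spruce Grouse 2, Mink 3 → level 4.

Trophic level 4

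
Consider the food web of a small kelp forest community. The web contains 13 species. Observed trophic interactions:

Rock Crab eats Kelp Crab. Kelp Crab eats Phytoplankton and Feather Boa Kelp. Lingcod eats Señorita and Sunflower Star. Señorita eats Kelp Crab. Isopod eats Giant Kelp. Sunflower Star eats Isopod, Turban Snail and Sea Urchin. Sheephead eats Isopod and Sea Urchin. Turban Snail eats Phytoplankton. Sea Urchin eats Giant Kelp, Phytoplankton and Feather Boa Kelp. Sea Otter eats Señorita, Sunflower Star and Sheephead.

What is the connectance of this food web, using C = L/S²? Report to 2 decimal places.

C = 0.11

The web has S = 13 species and L = 19 feeding links.
C = L / S² = 19 / 169 = 0.1124 ≈ 0.11.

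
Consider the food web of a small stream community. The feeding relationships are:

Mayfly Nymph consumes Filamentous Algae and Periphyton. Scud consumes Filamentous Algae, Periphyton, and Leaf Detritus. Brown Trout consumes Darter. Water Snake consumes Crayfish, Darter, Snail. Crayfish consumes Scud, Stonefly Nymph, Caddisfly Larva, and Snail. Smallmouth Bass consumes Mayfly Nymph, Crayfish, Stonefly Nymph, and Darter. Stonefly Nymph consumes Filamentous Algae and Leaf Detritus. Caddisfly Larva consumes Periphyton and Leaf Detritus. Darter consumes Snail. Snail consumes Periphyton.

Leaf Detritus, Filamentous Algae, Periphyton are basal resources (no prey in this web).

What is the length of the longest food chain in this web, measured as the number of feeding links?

3 links

One longest chain: Periphyton → Snail → Darter → Brown Trout.
It has 4 species and 3 links.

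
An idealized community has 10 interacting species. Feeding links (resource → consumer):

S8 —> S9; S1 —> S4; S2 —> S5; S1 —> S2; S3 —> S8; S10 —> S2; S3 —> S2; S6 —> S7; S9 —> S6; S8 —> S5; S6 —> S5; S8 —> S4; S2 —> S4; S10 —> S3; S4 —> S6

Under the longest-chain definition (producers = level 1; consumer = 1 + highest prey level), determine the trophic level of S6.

S10 is a producer → level 1.
S3 eats S10 → level 2.
S8 eats S3 → level 3.
S4 eats S8 (level 3); other prey at levels: S1 1, S2 3 → level 4.
S6 eats S4 (level 4); other prey at levels: S9 4 → level 5.

Trophic level 5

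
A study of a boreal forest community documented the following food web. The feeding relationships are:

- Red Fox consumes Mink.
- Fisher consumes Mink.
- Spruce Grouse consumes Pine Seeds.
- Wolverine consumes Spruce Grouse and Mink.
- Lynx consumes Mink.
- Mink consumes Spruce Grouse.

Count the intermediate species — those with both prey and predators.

2

Intermediate species (has both prey and predators): Spruce Grouse, Mink.
Count: 2.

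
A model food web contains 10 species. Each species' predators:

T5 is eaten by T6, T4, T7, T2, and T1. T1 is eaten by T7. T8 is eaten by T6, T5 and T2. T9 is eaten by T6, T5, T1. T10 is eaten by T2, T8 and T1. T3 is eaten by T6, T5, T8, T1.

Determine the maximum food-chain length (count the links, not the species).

4 links

One longest chain: T10 → T8 → T5 → T1 → T7.
It has 5 species and 4 links.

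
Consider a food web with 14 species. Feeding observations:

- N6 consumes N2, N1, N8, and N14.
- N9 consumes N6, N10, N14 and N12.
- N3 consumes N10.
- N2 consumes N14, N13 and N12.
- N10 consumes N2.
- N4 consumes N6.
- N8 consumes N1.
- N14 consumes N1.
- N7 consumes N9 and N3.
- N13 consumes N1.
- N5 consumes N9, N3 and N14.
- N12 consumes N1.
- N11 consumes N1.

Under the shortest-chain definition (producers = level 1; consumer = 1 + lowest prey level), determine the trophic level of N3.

Trophic level 5

N1 is a producer → level 1.
N14 eats N1 → level 2.
N2 eats N14 → level 3.
N10 eats N2 → level 4.
N3 eats N10 → level 5.
No prey of N3 is below level 4, so 5 is the minimum.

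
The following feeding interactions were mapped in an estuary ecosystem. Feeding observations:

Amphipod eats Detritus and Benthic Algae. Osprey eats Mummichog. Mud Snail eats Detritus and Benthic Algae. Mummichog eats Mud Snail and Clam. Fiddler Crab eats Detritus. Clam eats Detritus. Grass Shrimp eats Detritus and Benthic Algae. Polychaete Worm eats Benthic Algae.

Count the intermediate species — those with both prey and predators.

3

Intermediate species (has both prey and predators): Clam, Mud Snail, Mummichog.
Count: 3.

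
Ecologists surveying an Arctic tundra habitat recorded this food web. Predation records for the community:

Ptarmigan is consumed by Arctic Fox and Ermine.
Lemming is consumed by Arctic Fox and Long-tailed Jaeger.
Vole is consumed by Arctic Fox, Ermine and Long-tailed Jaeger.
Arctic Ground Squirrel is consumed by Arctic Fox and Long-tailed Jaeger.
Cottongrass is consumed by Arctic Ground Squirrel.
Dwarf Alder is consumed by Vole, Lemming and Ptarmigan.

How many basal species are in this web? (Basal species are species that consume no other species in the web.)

2

Basal species (no prey listed): Dwarf Alder, Cottongrass.
Count: 2.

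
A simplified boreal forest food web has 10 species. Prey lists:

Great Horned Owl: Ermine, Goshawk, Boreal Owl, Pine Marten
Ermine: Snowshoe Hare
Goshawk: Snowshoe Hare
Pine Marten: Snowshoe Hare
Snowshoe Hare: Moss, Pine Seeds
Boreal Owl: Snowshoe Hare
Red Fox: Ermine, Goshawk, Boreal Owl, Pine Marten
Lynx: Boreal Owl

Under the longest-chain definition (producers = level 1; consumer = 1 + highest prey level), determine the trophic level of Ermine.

Trophic level 3

Moss is a producer → level 1.
Snowshoe Hare eats Moss (level 1); other prey at levels: Pine Seeds 1 → level 2.
Ermine eats Snowshoe Hare → level 3.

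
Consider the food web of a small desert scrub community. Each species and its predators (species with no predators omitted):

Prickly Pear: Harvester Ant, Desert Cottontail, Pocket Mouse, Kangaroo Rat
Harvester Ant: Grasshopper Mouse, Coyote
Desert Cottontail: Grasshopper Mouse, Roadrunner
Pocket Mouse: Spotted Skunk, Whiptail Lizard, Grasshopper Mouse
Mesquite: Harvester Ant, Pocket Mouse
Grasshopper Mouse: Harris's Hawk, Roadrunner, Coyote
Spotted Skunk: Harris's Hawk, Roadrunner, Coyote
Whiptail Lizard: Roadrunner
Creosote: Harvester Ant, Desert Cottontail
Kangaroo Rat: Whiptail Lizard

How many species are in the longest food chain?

One longest chain: Prickly Pear → Harvester Ant → Grasshopper Mouse → Harris's Hawk.
It has 4 species and 3 links.

4 species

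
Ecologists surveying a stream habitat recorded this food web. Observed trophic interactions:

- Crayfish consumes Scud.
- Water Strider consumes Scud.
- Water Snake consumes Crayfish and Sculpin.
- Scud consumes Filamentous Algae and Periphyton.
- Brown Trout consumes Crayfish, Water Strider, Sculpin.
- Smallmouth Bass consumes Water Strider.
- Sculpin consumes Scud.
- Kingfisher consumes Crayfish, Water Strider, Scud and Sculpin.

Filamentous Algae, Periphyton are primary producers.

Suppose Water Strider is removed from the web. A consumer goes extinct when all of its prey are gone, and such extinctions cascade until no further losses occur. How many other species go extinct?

1

Remove Water Strider.
Round 1: Smallmouth Bass (all prey gone) → extinct.
No further losses. Total secondary extinctions: 1.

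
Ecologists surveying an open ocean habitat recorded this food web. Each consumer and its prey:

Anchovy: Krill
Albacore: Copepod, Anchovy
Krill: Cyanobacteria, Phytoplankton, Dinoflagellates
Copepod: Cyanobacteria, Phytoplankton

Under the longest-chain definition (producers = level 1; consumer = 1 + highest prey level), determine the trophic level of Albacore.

Cyanobacteria is a producer → level 1.
Krill eats Cyanobacteria (level 1); other prey at levels: Phytoplankton 1, Dinoflagellates 1 → level 2.
Anchovy eats Krill → level 3.
Albacore eats Anchovy (level 3); other prey at levels: Copepod 2 → level 4.

Trophic level 4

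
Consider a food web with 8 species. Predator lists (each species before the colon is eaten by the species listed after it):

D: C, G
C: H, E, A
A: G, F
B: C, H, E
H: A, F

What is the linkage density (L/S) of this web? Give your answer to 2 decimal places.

L/S = 1.50

There are L = 12 links among S = 8 species.
L/S = 12/8 = 1.5000 ≈ 1.50.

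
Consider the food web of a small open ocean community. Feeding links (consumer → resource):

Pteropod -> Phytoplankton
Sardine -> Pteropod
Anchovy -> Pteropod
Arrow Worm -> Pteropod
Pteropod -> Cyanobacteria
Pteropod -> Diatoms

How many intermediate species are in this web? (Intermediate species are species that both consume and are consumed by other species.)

1

Intermediate species (has both prey and predators): Pteropod.
Count: 1.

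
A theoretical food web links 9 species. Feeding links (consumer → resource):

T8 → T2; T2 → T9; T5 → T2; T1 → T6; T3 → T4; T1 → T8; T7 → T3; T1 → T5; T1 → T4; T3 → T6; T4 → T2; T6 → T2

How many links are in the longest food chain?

One longest chain: T9 → T2 → T6 → T3 → T7.
It has 5 species and 4 links.

4 links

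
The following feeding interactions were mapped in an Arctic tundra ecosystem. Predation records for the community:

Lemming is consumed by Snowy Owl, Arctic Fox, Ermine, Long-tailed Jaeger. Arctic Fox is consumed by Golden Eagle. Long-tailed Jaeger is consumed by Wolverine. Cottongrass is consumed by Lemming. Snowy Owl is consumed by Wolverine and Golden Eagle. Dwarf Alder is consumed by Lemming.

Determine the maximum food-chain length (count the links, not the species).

One longest chain: Dwarf Alder → Lemming → Snowy Owl → Golden Eagle.
It has 4 species and 3 links.

3 links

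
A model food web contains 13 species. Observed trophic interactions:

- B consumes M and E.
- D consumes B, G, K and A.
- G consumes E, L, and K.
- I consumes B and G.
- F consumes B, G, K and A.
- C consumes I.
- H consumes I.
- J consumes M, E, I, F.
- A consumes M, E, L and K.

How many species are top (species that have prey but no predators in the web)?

4

Top species (has prey, but nothing eats it): D, C, J, H.
Count: 4.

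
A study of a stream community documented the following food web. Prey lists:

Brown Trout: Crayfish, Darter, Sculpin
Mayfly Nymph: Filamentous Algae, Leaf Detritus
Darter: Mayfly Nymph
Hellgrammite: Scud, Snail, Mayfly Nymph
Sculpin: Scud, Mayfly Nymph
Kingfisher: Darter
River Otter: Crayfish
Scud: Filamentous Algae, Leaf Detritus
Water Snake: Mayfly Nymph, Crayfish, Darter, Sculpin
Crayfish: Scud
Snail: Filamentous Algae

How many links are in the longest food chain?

One longest chain: Filamentous Algae → Mayfly Nymph → Darter → Kingfisher.
It has 4 species and 3 links.

3 links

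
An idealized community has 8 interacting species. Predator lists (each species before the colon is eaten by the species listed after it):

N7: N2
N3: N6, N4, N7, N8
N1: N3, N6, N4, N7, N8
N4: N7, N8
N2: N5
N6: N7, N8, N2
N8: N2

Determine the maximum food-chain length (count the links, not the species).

5 links

One longest chain: N1 → N3 → N6 → N7 → N2 → N5.
It has 6 species and 5 links.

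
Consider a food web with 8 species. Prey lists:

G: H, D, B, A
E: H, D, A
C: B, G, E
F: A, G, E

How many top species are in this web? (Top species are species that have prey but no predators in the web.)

Top species (has prey, but nothing eats it): C, F.
Count: 2.

2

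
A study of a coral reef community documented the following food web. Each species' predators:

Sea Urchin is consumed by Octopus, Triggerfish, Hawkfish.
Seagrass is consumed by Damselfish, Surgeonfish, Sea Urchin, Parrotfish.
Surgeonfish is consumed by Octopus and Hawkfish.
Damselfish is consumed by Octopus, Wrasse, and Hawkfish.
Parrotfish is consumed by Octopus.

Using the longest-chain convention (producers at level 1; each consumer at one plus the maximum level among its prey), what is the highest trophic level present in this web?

3

Producers (level 1): Seagrass.
Seagrass → Damselfish → Wrasse gives Wrasse level 3.
No species has a prey at level 3, so no species reaches level 4.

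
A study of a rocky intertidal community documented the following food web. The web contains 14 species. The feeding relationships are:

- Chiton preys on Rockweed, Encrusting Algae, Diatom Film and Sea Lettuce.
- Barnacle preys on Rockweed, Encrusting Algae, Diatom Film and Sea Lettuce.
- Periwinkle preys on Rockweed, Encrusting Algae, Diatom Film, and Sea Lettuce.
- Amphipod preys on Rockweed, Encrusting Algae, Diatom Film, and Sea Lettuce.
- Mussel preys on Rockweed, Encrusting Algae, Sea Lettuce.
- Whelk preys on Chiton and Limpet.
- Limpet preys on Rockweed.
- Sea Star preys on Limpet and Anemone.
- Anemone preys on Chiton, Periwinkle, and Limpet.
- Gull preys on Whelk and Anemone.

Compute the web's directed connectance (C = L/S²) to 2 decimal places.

C = 0.15

The web has S = 14 species and L = 29 feeding links.
C = L / S² = 29 / 196 = 0.1480 ≈ 0.15.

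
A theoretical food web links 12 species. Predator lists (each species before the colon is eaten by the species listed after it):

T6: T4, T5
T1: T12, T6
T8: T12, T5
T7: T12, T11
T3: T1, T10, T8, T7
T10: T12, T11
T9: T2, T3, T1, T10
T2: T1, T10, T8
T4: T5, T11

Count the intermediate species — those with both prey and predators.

Intermediate species (has both prey and predators): T2, T3, T1, T10, T8, T7, T6, T4.
Count: 8.

8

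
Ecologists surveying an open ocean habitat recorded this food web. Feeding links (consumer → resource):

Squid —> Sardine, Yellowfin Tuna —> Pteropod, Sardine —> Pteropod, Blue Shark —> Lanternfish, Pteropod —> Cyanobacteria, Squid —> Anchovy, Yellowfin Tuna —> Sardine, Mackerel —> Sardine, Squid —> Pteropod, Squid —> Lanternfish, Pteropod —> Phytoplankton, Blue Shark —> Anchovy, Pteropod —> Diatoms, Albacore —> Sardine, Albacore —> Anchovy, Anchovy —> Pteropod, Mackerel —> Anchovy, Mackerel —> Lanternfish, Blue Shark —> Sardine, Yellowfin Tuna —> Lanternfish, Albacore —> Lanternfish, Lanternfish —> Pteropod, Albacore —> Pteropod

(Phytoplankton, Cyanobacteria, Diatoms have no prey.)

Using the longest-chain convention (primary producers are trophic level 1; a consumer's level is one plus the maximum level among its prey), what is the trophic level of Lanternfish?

Phytoplankton is a producer → level 1.
Pteropod eats Phytoplankton (level 1); other prey at levels: Cyanobacteria 1, Diatoms 1 → level 2.
Lanternfish eats Pteropod → level 3.

Trophic level 3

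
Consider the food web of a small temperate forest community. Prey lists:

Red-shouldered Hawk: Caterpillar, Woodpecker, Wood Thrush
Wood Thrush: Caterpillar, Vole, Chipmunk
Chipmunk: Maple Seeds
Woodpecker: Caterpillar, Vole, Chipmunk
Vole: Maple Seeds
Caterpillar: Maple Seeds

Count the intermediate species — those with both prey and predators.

5

Intermediate species (has both prey and predators): Caterpillar, Vole, Chipmunk, Woodpecker, Wood Thrush.
Count: 5.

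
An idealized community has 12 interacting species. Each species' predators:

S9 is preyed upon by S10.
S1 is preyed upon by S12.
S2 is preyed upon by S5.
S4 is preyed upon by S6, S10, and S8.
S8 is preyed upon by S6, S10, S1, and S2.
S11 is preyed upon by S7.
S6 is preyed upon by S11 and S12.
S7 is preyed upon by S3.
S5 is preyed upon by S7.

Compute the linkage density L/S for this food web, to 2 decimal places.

There are L = 15 links among S = 12 species.
L/S = 15/12 = 1.2500 ≈ 1.25.

L/S = 1.25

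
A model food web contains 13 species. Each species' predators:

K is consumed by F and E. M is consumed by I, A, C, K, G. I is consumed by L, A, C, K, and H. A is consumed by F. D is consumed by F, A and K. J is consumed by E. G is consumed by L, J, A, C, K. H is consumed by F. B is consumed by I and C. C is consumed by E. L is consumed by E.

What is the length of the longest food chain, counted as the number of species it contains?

4 species

One longest chain: M → G → J → E.
It has 4 species and 3 links.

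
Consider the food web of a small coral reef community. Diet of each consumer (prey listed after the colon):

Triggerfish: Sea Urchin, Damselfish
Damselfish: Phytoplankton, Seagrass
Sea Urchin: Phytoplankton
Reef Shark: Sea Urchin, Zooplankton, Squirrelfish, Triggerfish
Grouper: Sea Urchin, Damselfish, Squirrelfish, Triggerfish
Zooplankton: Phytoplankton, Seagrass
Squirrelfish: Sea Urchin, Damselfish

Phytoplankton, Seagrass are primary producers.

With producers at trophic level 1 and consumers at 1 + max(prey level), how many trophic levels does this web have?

4

Producers (level 1): Phytoplankton, Seagrass.
Phytoplankton → Sea Urchin → Squirrelfish → Grouper gives Grouper level 4.
No species has a prey at level 4, so no species reaches level 5.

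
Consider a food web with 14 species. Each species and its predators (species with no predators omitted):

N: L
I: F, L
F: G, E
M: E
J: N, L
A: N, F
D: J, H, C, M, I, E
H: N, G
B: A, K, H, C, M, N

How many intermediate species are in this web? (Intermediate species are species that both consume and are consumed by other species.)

7

Intermediate species (has both prey and predators): A, J, H, M, I, N, F.
Count: 7.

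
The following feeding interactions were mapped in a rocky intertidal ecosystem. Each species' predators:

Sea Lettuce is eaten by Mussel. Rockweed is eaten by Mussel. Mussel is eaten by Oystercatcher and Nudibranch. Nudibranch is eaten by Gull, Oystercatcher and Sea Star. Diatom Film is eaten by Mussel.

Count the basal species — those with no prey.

Basal species (no prey listed): Sea Lettuce, Rockweed, Diatom Film.
Count: 3.

3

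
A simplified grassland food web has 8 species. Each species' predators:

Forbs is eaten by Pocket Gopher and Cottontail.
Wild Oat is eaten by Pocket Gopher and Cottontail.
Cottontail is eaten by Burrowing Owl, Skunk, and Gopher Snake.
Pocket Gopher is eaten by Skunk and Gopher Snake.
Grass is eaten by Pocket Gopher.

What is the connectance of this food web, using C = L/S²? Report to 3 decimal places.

The web has S = 8 species and L = 10 feeding links.
C = L / S² = 10 / 64 = 0.1562 ≈ 0.156.

C = 0.156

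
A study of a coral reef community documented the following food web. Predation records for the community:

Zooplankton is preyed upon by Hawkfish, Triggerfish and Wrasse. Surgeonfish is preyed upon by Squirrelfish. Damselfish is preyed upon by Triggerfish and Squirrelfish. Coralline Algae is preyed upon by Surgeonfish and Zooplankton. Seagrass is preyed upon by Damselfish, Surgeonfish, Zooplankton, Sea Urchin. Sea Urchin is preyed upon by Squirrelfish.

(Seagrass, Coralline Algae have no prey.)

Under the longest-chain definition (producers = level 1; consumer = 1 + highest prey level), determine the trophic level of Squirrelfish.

Trophic level 3

Seagrass is a producer → level 1.
Sea Urchin eats Seagrass → level 2.
Squirrelfish eats Sea Urchin (level 2); other prey at levels: Damselfish 2, Surgeonfish 2 → level 3.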